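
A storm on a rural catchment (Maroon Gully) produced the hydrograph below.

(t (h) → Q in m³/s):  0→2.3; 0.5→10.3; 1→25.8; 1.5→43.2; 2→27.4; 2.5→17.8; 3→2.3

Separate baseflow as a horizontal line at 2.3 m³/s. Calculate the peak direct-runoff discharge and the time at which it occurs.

Q_p = 40.9 m³/s at t = 1.5 h

Subtracting baseflow gives direct-runoff ordinates: 0.0, 8.0, 23.5, 40.9, 25.1, 15.5, 0.0 m³/s.
The maximum is 40.9 m³/s, occurring at the reading for t = 1.5 h.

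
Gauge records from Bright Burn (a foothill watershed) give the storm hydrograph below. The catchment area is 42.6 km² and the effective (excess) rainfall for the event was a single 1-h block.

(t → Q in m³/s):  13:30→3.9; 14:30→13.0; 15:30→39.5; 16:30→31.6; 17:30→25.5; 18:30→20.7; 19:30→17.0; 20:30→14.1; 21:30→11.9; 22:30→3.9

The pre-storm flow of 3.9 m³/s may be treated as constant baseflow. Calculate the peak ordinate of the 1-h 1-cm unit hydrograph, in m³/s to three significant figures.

Direct runoff: 0.0, 9.1, 35.6, 27.7, 21.6, 16.8, 13.1, 10.2, 8.0, 0.0 m³/s; ΣQ_DR = 142.1 m³/s, peak = 35.6 m³/s.
Runoff depth d = ΣQ_DR·Δt / A = 142.1 × 3600 / (42.6 km²) = 12.01 mm.
The 1-cm UH is the DRH scaled by (10 mm)/d, so U_p = 35.6 × 10/12.01 = 29.6 m³/s.

U_p ≈ 29.6 m³/s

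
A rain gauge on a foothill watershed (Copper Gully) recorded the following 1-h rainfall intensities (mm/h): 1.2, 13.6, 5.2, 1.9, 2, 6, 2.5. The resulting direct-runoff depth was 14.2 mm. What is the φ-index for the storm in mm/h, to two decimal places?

φ ≈ 3.53 mm/h

Only the 3 blocks with intensity above φ contribute runoff: 13.6, 5.2, 6 mm/h.
Σ(I−φ)·Δt = d  ⇒  (13.6+5.2+6 − 3φ)·1 = 14.2
φ = (24.80 − 14.2/1) / 3 = 3.53 mm/h.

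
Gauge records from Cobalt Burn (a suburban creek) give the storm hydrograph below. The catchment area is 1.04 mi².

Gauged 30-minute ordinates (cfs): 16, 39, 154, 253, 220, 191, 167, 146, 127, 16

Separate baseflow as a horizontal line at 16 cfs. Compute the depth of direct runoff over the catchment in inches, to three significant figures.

Direct runoff: 0.0, 23.0, 138.0, 237.0, 204.0, 175.0, 151.0, 130.0, 111.0, 0.0 cfs; ΣQ_DR = 1169 cfs.
V = ΣQ_DR · Δt = 1169 × 1800 s = 2.104 × 10^6 ft³.
Over A = 1.04 mi², depth = V / A = 0.871 in.

d ≈ 0.871 in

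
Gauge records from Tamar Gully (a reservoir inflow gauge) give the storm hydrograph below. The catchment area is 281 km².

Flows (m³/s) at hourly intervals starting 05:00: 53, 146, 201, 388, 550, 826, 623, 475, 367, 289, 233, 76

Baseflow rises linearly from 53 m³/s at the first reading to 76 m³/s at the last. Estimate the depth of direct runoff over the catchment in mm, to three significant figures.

d ≈ 44.2 mm

Direct runoff: 0.00, 90.91, 143.82, 328.73, 488.64, 762.55, 557.45, 407.36, 297.27, 217.18, 159.09, 0.00 m³/s; ΣQ_DR = 3453 m³/s.
V = ΣQ_DR · Δt = 3453 × 3600 s = 1.243 × 10^7 m³.
Over A = 281 km², depth = V / A = 44.2 mm.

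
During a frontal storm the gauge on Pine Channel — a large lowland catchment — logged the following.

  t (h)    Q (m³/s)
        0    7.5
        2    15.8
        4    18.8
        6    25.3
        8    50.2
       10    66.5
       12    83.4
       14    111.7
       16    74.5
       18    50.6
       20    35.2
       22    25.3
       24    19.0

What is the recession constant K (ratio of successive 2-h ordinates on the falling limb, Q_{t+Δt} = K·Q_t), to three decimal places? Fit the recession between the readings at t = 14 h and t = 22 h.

K ≈ 0.690

Using the recession-limb readings at t = 14 h and t = 22 h: Q falls from 111.7 to 25.3 m³/s over 4 intervals.
K = (Q₂/Q₁)^(1/4) = (25.3/111.7)^(1/4) = 0.690.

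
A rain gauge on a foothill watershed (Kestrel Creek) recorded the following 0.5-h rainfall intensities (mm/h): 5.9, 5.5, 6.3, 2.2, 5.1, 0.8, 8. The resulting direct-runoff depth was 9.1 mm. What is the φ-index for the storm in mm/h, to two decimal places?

φ ≈ 2.52 mm/h

Only the 5 blocks with intensity above φ contribute runoff: 5.9, 5.5, 6.3, 5.1, 8 mm/h.
Σ(I−φ)·Δt = d  ⇒  (5.9+5.5+6.3+5.1+8 − 5φ)·0.5 = 9.1
φ = (30.80 − 9.1/0.5) / 5 = 2.52 mm/h.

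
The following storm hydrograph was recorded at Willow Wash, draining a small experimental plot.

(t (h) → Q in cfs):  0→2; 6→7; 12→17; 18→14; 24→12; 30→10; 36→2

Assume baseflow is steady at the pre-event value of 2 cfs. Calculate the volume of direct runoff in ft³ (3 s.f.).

V ≈ 1.08 × 10^6 ft³

Direct-runoff ordinates (Q − Q_b): 0.0, 5.0, 15.0, 12.0, 10.0, 8.0, 0.0 cfs.
ΣQ_DR = 50.00 cfs.
With Δt = 6 h = 21600 s, V = ΣQ_DR · Δt = 50.00 × 21600 = 1.08 × 10^6 ft³.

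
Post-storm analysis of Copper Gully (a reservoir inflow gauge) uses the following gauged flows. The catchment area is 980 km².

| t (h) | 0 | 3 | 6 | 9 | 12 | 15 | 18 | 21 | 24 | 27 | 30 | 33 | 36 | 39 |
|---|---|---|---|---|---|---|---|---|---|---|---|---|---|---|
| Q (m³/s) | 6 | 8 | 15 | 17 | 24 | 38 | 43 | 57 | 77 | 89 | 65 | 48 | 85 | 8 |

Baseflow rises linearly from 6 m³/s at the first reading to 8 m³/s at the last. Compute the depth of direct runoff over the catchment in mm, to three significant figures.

Direct runoff: 0.00, 1.85, 8.69, 10.54, 17.38, 31.23, 36.08, 49.92, 69.77, 81.62, 57.46, 40.31, 77.15, 0.00 m³/s; ΣQ_DR = 482.0 m³/s.
V = ΣQ_DR · Δt = 482.0 × 10800 s = 5.206 × 10^6 m³.
Over A = 980 km², depth = V / A = 5.31 mm.

d ≈ 5.31 mm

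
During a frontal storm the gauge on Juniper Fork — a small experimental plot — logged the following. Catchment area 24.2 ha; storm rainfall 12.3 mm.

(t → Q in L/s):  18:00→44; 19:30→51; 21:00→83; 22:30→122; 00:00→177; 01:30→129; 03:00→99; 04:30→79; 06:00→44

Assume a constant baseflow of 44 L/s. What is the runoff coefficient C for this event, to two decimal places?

C ≈ 0.78

ΣQ_DR = 432.0 L/s; V = ΣQ_DR·Δt = 2.333 × 10^6 L.
Runoff depth d = V / A = 9.640 mm.
C = d / P = 9.640 / 12.3 = 0.78.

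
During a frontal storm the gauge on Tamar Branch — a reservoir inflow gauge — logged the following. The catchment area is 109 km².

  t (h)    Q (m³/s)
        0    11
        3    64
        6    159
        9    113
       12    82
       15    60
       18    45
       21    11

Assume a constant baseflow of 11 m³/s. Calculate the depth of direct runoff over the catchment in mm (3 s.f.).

d ≈ 45.3 mm

Direct runoff: 0.0, 53.0, 148.0, 102.0, 71.0, 49.0, 34.0, 0.0 m³/s; ΣQ_DR = 457.0 m³/s.
V = ΣQ_DR · Δt = 457.0 × 10800 s = 4.936 × 10^6 m³.
Over A = 109 km², depth = V / A = 45.3 mm.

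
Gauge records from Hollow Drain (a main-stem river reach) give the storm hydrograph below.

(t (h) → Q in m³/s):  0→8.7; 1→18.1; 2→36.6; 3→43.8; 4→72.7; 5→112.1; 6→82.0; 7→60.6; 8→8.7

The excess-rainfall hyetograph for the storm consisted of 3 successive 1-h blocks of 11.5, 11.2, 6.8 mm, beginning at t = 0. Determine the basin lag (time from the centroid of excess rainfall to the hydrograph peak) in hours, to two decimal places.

t_L ≈ 3.66 h

Centroid of excess rainfall: t_c = Σ P_i·t̄_i / ΣP_i = 1.3407 h (block centres at 0.5, 1.5, 2.5 h).
Hydrograph peak occurs at t = 5 h, so basin lag t_L = 5 − 1.3407 = 3.66 h.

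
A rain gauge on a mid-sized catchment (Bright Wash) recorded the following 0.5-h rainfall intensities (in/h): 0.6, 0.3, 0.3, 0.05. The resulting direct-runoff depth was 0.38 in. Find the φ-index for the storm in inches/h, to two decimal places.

Only the 3 blocks with intensity above φ contribute runoff: 0.6, 0.3, 0.3 in/h.
Σ(I−φ)·Δt = d  ⇒  (0.6+0.3+0.3 − 3φ)·0.5 = 0.38
φ = (1.200 − 0.38/0.5) / 3 = 0.15 in/h.

φ ≈ 0.15 in/h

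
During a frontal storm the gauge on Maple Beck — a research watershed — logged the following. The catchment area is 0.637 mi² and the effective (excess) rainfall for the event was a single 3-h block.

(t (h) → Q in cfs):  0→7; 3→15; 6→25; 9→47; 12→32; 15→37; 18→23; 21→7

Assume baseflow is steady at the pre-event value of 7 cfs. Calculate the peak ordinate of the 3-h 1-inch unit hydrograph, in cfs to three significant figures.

U_p ≈ 40.0 cfs

Direct runoff: 0.0, 8.0, 18.0, 40.0, 25.0, 30.0, 16.0, 0.0 cfs; ΣQ_DR = 137.0 cfs, peak = 40.0 cfs.
Runoff depth d = ΣQ_DR·Δt / A = 137.0 × 10800 / (0.637 mi²) = 0.9998 in.
The 1-inch UH is the DRH scaled by (1 in)/d, so U_p = 40.0 × 1/0.9998 = 40.0 cfs.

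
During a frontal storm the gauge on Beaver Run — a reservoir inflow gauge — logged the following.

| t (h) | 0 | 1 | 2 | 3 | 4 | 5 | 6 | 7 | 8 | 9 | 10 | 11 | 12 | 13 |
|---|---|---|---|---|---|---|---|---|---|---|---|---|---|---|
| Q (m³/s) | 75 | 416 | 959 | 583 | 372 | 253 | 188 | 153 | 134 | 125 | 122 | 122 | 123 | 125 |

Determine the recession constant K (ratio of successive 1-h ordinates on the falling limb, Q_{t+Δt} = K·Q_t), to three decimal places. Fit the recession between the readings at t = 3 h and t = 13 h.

K ≈ 0.857

Using the recession-limb readings at t = 3 h and t = 13 h: Q falls from 583 to 125 m³/s over 10 intervals.
K = (Q₂/Q₁)^(1/10) = (125/583)^(1/10) = 0.857.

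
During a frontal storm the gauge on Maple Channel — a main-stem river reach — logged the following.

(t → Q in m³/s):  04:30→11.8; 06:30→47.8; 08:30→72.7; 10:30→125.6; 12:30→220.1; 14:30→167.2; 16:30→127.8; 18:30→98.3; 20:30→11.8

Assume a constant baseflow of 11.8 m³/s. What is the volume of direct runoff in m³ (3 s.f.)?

V ≈ 5.59 × 10^6 m³

Direct-runoff ordinates (Q − Q_b): 0.0, 36.0, 60.9, 113.8, 208.3, 155.4, 116.0, 86.5, 0.0 m³/s.
ΣQ_DR = 776.9 m³/s.
With Δt = 2 h = 7200 s, V = ΣQ_DR · Δt = 776.9 × 7200 = 5.59 × 10^6 m³.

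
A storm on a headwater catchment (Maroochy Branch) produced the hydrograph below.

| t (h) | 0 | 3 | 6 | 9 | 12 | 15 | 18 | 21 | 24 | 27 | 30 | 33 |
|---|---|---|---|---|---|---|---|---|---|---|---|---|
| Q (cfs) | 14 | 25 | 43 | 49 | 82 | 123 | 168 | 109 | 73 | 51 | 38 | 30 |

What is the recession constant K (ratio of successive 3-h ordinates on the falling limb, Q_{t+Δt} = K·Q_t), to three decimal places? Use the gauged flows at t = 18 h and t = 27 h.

K ≈ 0.672

Using the recession-limb readings at t = 18 h and t = 27 h: Q falls from 168 to 51 cfs over 3 intervals.
K = (Q₂/Q₁)^(1/3) = (51/168)^(1/3) = 0.672.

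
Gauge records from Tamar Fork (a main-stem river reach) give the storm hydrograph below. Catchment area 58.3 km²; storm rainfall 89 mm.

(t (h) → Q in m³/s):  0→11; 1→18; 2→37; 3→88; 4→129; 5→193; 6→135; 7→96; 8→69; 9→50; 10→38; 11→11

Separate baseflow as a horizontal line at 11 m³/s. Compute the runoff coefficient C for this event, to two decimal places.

C ≈ 0.52

ΣQ_DR = 743.0 m³/s; V = ΣQ_DR·Δt = 2.675 × 10^6 m³.
Runoff depth d = V / A = 45.88 mm.
C = d / P = 45.88 / 89 = 0.52.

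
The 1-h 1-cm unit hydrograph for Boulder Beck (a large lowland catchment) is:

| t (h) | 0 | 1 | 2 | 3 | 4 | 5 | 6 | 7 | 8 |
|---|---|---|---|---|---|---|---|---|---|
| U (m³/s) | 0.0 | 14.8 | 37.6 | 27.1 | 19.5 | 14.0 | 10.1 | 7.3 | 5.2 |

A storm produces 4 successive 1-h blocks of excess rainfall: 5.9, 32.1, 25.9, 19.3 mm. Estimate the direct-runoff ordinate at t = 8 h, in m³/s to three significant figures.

Q ≈ 79.7 m³/s

By discrete convolution, Q_j = Σ (P_i / 10 mm) · U_{j−i}.
At t = 8 h (j=8): Q = (5.9/10)·5.2 + (32.1/10)·7.3 + (25.9/10)·10.1 + (19.3/10)·14.0 = 79.7 m³/s.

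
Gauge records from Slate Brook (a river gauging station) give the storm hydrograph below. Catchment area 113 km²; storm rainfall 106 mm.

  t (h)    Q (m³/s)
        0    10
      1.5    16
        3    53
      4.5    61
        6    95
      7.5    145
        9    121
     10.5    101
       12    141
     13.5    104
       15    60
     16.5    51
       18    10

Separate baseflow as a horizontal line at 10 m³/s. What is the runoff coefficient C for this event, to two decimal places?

C ≈ 0.38

ΣQ_DR = 838.0 m³/s; V = ΣQ_DR·Δt = 4.525 × 10^6 m³.
Runoff depth d = V / A = 40.05 mm.
C = d / P = 40.05 / 106 = 0.38.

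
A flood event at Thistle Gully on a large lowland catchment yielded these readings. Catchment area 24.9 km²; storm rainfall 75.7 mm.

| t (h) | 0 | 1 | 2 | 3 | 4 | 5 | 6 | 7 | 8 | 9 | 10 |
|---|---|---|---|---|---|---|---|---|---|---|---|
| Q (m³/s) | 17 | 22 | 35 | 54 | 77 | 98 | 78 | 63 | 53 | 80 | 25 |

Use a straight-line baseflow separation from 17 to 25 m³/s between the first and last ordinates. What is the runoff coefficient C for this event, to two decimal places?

ΣQ_DR = 371.0 m³/s; V = ΣQ_DR·Δt = 1.336 × 10^6 m³.
Runoff depth d = V / A = 53.64 mm.
C = d / P = 53.64 / 75.7 = 0.71.

C ≈ 0.71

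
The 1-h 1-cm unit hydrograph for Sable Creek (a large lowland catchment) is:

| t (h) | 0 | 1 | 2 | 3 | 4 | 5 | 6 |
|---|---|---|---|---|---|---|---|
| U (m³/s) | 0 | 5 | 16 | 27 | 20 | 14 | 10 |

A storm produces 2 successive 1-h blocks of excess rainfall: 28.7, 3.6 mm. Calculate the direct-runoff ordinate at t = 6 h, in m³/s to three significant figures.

By discrete convolution, Q_j = Σ (P_i / 10 mm) · U_{j−i}.
At t = 6 h (j=6): Q = (28.7/10)·10 + (3.6/10)·14 = 33.7 m³/s.

Q ≈ 33.7 m³/s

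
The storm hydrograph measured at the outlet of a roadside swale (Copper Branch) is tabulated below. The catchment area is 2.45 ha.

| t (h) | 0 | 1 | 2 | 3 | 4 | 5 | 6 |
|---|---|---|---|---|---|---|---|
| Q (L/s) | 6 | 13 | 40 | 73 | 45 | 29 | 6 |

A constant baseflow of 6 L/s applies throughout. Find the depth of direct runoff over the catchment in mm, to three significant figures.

d ≈ 25.0 mm

Direct runoff: 0.0, 7.0, 34.0, 67.0, 39.0, 23.0, 0.0 L/s; ΣQ_DR = 170.0 L/s.
V = ΣQ_DR · Δt = 170.0 × 3600 s = 6.120 × 10^5 L.
Over A = 2.45 ha, depth = V / A = 25.0 mm.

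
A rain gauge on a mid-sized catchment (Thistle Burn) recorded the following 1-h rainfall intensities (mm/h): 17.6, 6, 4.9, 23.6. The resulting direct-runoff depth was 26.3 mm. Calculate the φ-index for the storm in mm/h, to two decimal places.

φ ≈ 7.45 mm/h

Only the 2 blocks with intensity above φ contribute runoff: 17.6, 23.6 mm/h.
Σ(I−φ)·Δt = d  ⇒  (17.6+23.6 − 2φ)·1 = 26.3
φ = (41.20 − 26.3/1) / 2 = 7.45 mm/h.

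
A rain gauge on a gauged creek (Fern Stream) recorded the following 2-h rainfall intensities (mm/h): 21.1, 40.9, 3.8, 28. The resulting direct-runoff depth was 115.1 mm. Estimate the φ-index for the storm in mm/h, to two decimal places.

φ ≈ 10.82 mm/h

Only the 3 blocks with intensity above φ contribute runoff: 21.1, 40.9, 28 mm/h.
Σ(I−φ)·Δt = d  ⇒  (21.1+40.9+28 − 3φ)·2 = 115.1
φ = (90.00 − 115.1/2) / 3 = 10.82 mm/h.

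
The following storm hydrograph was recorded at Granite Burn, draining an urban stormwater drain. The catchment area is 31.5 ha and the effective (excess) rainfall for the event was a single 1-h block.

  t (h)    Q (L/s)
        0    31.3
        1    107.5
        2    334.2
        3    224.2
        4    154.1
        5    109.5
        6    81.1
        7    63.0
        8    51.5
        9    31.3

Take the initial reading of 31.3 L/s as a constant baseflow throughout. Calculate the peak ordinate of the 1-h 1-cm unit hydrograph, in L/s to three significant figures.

Direct runoff: 0.0, 76.2, 302.9, 192.9, 122.8, 78.2, 49.8, 31.7, 20.2, 0.0 L/s; ΣQ_DR = 874.7 L/s, peak = 302.9 L/s.
Runoff depth d = ΣQ_DR·Δt / A = 874.7 × 3600 / (31.5 ha) = 9.997 mm.
The 1-cm UH is the DRH scaled by (10 mm)/d, so U_p = 302.9 × 10/9.997 = 303 L/s.

U_p ≈ 303 L/s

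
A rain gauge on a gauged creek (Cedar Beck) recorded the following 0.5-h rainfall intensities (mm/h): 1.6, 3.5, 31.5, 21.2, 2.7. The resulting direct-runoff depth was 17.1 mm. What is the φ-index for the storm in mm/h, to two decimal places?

Only the 2 blocks with intensity above φ contribute runoff: 31.5, 21.2 mm/h.
Σ(I−φ)·Δt = d  ⇒  (31.5+21.2 − 2φ)·0.5 = 17.1
φ = (52.70 − 17.1/0.5) / 2 = 9.25 mm/h.

φ ≈ 9.25 mm/h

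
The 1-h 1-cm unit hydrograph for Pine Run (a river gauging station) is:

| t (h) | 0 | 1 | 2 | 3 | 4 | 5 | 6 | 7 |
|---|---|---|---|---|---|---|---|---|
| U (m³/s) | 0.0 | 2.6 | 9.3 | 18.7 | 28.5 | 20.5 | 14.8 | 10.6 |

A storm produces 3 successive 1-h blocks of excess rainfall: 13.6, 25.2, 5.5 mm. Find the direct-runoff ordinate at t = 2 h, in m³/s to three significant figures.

Q ≈ 19.2 m³/s

By discrete convolution, Q_j = Σ (P_i / 10 mm) · U_{j−i}.
At t = 2 h (j=2): Q = (13.6/10)·9.3 + (25.2/10)·2.6 + (5.5/10)·0.0 = 19.2 m³/s.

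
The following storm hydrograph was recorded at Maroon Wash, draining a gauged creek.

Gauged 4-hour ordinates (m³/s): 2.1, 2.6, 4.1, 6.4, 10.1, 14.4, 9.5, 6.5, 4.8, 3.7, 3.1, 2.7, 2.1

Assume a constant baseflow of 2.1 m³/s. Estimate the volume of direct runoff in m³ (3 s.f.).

V ≈ 6.45 × 10^5 m³

Direct-runoff ordinates (Q − Q_b): 0.0, 0.5, 2.0, 4.3, 8.0, 12.3, 7.4, 4.4, 2.7, 1.6, 1.0, 0.6, 0.0 m³/s.
ΣQ_DR = 44.80 m³/s.
With Δt = 4 h = 14400 s, V = ΣQ_DR · Δt = 44.80 × 14400 = 6.45 × 10^5 m³.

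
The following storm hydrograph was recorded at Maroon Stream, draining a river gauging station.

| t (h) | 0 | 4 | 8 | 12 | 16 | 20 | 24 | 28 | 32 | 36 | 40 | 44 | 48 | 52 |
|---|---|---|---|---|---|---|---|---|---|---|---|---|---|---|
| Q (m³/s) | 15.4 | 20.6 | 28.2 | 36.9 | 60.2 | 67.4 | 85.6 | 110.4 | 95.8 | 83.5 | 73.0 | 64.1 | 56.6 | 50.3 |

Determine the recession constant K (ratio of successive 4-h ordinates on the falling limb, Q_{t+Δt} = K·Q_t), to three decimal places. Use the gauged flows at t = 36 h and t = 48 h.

Using the recession-limb readings at t = 36 h and t = 48 h: Q falls from 83.5 to 56.6 m³/s over 3 intervals.
K = (Q₂/Q₁)^(1/3) = (56.6/83.5)^(1/3) = 0.878.

K ≈ 0.878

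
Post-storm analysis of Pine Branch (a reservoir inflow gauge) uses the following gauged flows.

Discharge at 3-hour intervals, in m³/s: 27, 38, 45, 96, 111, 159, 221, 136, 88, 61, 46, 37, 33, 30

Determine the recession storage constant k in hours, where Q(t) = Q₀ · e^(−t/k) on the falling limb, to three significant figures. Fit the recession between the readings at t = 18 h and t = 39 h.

k ≈ 10.5 h

On the falling limb, Q drops from 221 to 30 m³/s between t = 18 h and t = 39 h (Δt = 21 h).
k = −Δt / ln(Q₂/Q₁) = −21 / ln(30/221) = 10.5 h.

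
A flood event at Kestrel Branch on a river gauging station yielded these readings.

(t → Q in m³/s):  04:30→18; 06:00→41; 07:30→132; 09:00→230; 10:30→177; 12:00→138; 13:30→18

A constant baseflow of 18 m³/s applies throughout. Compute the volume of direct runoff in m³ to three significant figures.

V ≈ 3.39 × 10^6 m³

Direct-runoff ordinates (Q − Q_b): 0.0, 23.0, 114.0, 212.0, 159.0, 120.0, 0.0 m³/s.
ΣQ_DR = 628.0 m³/s.
With Δt = 1.5 h = 5400 s, V = ΣQ_DR · Δt = 628.0 × 5400 = 3.39 × 10^6 m³.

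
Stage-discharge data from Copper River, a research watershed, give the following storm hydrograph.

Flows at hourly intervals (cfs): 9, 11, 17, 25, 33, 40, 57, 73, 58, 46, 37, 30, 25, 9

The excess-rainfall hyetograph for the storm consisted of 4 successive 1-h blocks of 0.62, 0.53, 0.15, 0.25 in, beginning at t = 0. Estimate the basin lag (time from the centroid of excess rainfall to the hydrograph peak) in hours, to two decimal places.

Centroid of excess rainfall: t_c = Σ P_i·t̄_i / ΣP_i = 1.5194 h (block centres at 0.5, 1.5, 2.5, 3.5 h).
Hydrograph peak occurs at t = 7 h, so basin lag t_L = 7 − 1.5194 = 5.48 h.

t_L ≈ 5.48 h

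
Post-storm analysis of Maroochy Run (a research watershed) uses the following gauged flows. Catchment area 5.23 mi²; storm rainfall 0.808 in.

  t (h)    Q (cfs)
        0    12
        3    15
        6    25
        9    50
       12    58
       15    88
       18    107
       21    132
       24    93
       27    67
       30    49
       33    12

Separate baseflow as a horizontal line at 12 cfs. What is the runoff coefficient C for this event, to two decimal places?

C ≈ 0.62

ΣQ_DR = 564.0 cfs; V = ΣQ_DR·Δt = 6.091 × 10^6 ft³.
Runoff depth d = V / A = 0.5013 in.
C = d / P = 0.5013 / 0.808 = 0.62.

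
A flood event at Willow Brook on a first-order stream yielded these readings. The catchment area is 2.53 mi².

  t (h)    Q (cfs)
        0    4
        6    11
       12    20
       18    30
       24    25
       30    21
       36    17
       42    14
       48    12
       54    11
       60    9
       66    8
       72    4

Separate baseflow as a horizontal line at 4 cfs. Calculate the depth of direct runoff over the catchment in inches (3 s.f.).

Direct runoff: 0.0, 7.0, 16.0, 26.0, 21.0, 17.0, 13.0, 10.0, 8.0, 7.0, 5.0, 4.0, 0.0 cfs; ΣQ_DR = 134.0 cfs.
V = ΣQ_DR · Δt = 134.0 × 21600 s = 2.894 × 10^6 ft³.
Over A = 2.53 mi², depth = V / A = 0.492 in.

d ≈ 0.492 in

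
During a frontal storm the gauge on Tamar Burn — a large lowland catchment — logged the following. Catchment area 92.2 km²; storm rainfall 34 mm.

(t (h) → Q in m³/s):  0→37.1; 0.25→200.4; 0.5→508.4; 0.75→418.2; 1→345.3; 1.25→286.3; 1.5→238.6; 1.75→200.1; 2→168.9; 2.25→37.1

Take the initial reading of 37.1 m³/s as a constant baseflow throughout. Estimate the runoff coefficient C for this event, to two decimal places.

ΣQ_DR = 2069 m³/s; V = ΣQ_DR·Δt = 1.862 × 10^6 m³.
Runoff depth d = V / A = 20.20 mm.
C = d / P = 20.20 / 34 = 0.59.

C ≈ 0.59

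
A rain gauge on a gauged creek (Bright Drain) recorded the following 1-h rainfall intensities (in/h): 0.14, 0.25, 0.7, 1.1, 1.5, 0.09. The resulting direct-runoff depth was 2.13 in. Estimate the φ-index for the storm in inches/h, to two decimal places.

Only the 3 blocks with intensity above φ contribute runoff: 0.7, 1.1, 1.5 in/h.
Σ(I−φ)·Δt = d  ⇒  (0.7+1.1+1.5 − 3φ)·1 = 2.13
φ = (3.300 − 2.13/1) / 3 = 0.39 in/h.

φ ≈ 0.39 in/h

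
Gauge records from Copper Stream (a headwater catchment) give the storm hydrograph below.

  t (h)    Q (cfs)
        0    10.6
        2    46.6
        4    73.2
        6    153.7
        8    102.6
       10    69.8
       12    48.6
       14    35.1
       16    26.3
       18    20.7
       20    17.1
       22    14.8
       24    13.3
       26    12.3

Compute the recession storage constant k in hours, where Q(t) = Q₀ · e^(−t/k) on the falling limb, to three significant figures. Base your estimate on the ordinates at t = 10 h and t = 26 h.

k ≈ 9.22 h

On the falling limb, Q drops from 69.8 to 12.3 cfs between t = 10 h and t = 26 h (Δt = 16 h).
k = −Δt / ln(Q₂/Q₁) = −16 / ln(12.3/69.8) = 9.22 h.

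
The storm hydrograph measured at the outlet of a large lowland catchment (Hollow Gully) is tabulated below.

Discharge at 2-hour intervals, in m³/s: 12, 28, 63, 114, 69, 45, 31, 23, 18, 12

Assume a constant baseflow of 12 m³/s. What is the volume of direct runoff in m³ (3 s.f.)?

Direct-runoff ordinates (Q − Q_b): 0.0, 16.0, 51.0, 102.0, 57.0, 33.0, 19.0, 11.0, 6.0, 0.0 m³/s.
ΣQ_DR = 295.0 m³/s.
With Δt = 2 h = 7200 s, V = ΣQ_DR · Δt = 295.0 × 7200 = 2.12 × 10^6 m³.

V ≈ 2.12 × 10^6 m³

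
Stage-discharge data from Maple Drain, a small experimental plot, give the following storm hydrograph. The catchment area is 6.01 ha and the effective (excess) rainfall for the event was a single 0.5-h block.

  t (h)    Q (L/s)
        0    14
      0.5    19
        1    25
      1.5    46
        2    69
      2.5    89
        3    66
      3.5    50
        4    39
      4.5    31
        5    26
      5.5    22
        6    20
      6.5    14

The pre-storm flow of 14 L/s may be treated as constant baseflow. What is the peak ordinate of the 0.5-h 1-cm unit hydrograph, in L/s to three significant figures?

U_p ≈ 75.0 L/s

Direct runoff: 0.0, 5.0, 11.0, 32.0, 55.0, 75.0, 52.0, 36.0, 25.0, 17.0, 12.0, 8.0, 6.0, 0.0 L/s; ΣQ_DR = 334.0 L/s, peak = 75.0 L/s.
Runoff depth d = ΣQ_DR·Δt / A = 334.0 × 1800 / (6.01 ha) = 10.00 mm.
The 1-cm UH is the DRH scaled by (10 mm)/d, so U_p = 75.0 × 10/10.00 = 75.0 L/s.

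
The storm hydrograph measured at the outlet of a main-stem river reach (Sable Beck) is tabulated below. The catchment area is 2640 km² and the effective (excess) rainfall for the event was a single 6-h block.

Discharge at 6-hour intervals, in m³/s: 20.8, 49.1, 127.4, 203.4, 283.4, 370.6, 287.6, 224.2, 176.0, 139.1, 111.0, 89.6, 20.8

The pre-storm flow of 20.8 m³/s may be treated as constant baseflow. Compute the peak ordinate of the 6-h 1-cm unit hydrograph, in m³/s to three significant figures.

Direct runoff: 0.0, 28.3, 106.6, 182.6, 262.6, 349.8, 266.8, 203.4, 155.2, 118.3, 90.2, 68.8, 0.0 m³/s; ΣQ_DR = 1833 m³/s, peak = 349.8 m³/s.
Runoff depth d = ΣQ_DR·Δt / A = 1833 × 21600 / (2640 km²) = 14.99 mm.
The 1-cm UH is the DRH scaled by (10 mm)/d, so U_p = 349.8 × 10/14.99 = 233 m³/s.

U_p ≈ 233 m³/s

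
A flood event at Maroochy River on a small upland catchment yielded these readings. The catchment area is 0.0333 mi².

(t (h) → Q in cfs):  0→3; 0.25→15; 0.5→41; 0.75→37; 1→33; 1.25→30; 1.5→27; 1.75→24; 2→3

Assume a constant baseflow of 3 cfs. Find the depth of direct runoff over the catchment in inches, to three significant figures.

Direct runoff: 0.0, 12.0, 38.0, 34.0, 30.0, 27.0, 24.0, 21.0, 0.0 cfs; ΣQ_DR = 186.0 cfs.
V = ΣQ_DR · Δt = 186.0 × 900 s = 1.674 × 10^5 ft³.
Over A = 0.0333 mi², depth = V / A = 2.16 in.

d ≈ 2.16 in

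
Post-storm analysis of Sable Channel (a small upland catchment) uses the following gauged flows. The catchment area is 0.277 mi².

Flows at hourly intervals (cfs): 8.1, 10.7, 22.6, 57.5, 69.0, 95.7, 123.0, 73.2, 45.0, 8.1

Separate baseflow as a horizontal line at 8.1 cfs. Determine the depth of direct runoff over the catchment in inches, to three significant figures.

d ≈ 2.42 in

Direct runoff: 0.0, 2.6, 14.5, 49.4, 60.9, 87.6, 114.9, 65.1, 36.9, 0.0 cfs; ΣQ_DR = 431.9 cfs.
V = ΣQ_DR · Δt = 431.9 × 3600 s = 1.555 × 10^6 ft³.
Over A = 0.277 mi², depth = V / A = 2.42 in.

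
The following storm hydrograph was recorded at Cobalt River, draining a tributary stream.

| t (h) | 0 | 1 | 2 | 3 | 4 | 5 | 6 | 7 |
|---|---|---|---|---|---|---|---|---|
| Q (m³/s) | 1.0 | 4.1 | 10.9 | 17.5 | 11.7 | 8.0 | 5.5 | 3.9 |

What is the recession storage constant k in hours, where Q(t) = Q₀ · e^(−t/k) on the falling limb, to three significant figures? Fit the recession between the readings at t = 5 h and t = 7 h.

On the falling limb, Q drops from 8.0 to 3.9 m³/s between t = 5 h and t = 7 h (Δt = 2 h).
k = −Δt / ln(Q₂/Q₁) = −2 / ln(3.9/8.0) = 2.78 h.

k ≈ 2.78 h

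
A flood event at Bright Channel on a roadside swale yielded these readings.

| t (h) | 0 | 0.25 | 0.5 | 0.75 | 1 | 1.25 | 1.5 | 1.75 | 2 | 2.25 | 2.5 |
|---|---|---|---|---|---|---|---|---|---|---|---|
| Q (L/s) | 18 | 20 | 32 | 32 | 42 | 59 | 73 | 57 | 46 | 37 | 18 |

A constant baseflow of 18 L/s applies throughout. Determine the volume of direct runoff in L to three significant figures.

Direct-runoff ordinates (Q − Q_b): 0.0, 2.0, 14.0, 14.0, 24.0, 41.0, 55.0, 39.0, 28.0, 19.0, 0.0 L/s.
ΣQ_DR = 236.0 L/s.
With Δt = 0.25 h = 900 s, V = ΣQ_DR · Δt = 236.0 × 900 = 2.12 × 10^5 L.

V ≈ 2.12 × 10^5 L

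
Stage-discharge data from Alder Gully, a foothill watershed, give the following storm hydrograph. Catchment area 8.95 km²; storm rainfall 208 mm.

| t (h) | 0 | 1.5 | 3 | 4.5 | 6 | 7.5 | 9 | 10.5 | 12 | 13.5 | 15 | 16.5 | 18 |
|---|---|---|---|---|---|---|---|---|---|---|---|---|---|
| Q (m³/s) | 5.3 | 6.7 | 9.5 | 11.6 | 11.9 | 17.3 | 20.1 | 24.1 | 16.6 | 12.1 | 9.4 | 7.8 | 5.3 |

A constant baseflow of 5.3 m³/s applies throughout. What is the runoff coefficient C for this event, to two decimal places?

ΣQ_DR = 88.80 m³/s; V = ΣQ_DR·Δt = 4.795 × 10^5 m³.
Runoff depth d = V / A = 53.58 mm.
C = d / P = 53.58 / 208 = 0.26.

C ≈ 0.26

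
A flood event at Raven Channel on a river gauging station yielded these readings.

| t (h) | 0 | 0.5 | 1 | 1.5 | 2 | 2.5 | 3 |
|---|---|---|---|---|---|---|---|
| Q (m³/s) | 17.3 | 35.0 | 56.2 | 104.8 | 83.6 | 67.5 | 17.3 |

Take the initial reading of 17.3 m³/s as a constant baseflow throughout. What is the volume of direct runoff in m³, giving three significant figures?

Direct-runoff ordinates (Q − Q_b): 0.0, 17.7, 38.9, 87.5, 66.3, 50.2, 0.0 m³/s.
ΣQ_DR = 260.6 m³/s.
With Δt = 0.5 h = 1800 s, V = ΣQ_DR · Δt = 260.6 × 1800 = 4.69 × 10^5 m³.

V ≈ 4.69 × 10^5 m³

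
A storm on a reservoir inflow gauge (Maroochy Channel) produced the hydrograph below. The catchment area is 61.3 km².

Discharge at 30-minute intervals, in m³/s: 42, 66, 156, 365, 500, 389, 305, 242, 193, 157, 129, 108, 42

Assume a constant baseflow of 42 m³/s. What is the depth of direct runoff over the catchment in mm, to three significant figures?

Direct runoff: 0.0, 24.0, 114.0, 323.0, 458.0, 347.0, 263.0, 200.0, 151.0, 115.0, 87.0, 66.0, 0.0 m³/s; ΣQ_DR = 2148 m³/s.
V = ΣQ_DR · Δt = 2148 × 1800 s = 3.866 × 10^6 m³.
Over A = 61.3 km², depth = V / A = 63.1 mm.

d ≈ 63.1 mm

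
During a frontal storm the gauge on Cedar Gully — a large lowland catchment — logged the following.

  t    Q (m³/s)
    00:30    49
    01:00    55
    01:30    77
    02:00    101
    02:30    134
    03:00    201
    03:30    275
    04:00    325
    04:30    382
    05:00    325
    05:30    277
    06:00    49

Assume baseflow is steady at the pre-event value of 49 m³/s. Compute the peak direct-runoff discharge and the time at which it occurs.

Subtracting baseflow gives direct-runoff ordinates: 0.0, 6.0, 28.0, 52.0, 85.0, 152.0, 226.0, 276.0, 333.0, 276.0, 228.0, 0.0 m³/s.
The maximum is 333.0 m³/s, occurring at the reading for t = 04:30.

Q_p = 333.0 m³/s at t = 04:30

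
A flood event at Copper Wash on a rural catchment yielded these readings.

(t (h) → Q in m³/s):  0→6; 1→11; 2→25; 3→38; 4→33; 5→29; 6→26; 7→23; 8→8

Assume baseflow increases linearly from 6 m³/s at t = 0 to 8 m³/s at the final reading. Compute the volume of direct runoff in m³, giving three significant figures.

V ≈ 4.90 × 10^5 m³

Direct-runoff ordinates (Q − Q_b): 0.00, 4.75, 18.50, 31.25, 26.00, 21.75, 18.50, 15.25, 0.00 m³/s.
ΣQ_DR = 136.0 m³/s.
With Δt = 1 h = 3600 s, V = ΣQ_DR · Δt = 136.0 × 3600 = 4.90 × 10^5 m³.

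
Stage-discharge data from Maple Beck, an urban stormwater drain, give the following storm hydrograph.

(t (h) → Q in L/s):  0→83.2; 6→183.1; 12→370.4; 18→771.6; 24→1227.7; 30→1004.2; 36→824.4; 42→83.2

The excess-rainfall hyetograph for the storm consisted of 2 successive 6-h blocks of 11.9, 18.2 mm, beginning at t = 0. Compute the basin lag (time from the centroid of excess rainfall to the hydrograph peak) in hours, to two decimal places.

Centroid of excess rainfall: t_c = Σ P_i·t̄_i / ΣP_i = 6.6279 h (block centres at 3, 9 h).
Hydrograph peak occurs at t = 24 h, so basin lag t_L = 24 − 6.6279 = 17.37 h.

t_L ≈ 17.37 h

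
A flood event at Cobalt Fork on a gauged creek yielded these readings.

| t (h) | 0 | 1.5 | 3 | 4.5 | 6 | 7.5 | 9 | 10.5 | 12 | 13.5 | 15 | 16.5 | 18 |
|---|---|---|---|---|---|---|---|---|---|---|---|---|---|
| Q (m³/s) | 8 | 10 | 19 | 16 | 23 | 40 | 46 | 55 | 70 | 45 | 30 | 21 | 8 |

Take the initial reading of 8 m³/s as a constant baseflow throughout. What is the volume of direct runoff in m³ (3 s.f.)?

Direct-runoff ordinates (Q − Q_b): 0.0, 2.0, 11.0, 8.0, 15.0, 32.0, 38.0, 47.0, 62.0, 37.0, 22.0, 13.0, 0.0 m³/s.
ΣQ_DR = 287.0 m³/s.
With Δt = 1.5 h = 5400 s, V = ΣQ_DR · Δt = 287.0 × 5400 = 1.55 × 10^6 m³.

V ≈ 1.55 × 10^6 m³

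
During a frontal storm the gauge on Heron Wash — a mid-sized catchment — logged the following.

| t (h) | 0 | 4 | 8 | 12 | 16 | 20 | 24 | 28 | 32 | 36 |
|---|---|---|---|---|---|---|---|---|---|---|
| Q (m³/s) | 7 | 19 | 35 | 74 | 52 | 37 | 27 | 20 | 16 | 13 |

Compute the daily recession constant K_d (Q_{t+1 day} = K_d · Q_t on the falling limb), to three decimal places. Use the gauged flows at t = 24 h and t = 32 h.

Between t = 24 h and t = 32 h the flow falls from 27 to 16 m³/s over 2×4 h = 8 h.
Per-interval ratio K = (16/27)^(1/2) = 0.7698; K_d = K^(24/4) = 0.208.

K_d ≈ 0.208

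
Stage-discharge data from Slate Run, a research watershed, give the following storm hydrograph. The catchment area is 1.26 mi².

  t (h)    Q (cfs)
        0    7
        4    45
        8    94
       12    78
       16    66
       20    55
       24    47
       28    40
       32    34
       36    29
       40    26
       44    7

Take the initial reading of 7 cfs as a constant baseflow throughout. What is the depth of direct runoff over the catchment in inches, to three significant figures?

d ≈ 2.18 in

Direct runoff: 0.0, 38.0, 87.0, 71.0, 59.0, 48.0, 40.0, 33.0, 27.0, 22.0, 19.0, 0.0 cfs; ΣQ_DR = 444.0 cfs.
V = ΣQ_DR · Δt = 444.0 × 14400 s = 6.394 × 10^6 ft³.
Over A = 1.26 mi², depth = V / A = 2.18 in.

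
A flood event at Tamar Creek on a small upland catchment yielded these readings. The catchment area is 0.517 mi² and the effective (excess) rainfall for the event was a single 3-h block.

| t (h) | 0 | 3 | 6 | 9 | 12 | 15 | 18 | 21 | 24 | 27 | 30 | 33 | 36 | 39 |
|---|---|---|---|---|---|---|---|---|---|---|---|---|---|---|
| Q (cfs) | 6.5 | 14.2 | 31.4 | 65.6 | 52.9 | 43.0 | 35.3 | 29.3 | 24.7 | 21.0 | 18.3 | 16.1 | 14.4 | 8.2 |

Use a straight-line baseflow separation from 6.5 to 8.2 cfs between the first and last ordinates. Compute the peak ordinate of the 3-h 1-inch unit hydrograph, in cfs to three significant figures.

U_p ≈ 23.5 cfs

Direct runoff: 0.00, 7.57, 24.64, 58.71, 45.88, 35.85, 28.02, 21.88, 17.15, 13.32, 10.49, 8.16, 6.33, 0.00 cfs; ΣQ_DR = 278.0 cfs, peak = 58.71 cfs.
Runoff depth d = ΣQ_DR·Δt / A = 278.0 × 10800 / (0.517 mi²) = 2.500 in.
The 1-inch UH is the DRH scaled by (1 in)/d, so U_p = 58.71 × 1/2.500 = 23.5 cfs.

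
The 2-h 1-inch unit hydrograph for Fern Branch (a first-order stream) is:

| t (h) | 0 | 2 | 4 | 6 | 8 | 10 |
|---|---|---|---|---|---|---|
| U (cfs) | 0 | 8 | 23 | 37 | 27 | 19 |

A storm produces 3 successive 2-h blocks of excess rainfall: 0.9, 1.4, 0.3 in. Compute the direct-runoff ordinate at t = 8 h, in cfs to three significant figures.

By discrete convolution, Q_j = Σ (P_i / 1 in) · U_{j−i}.
At t = 8 h (j=4): Q = (0.9/1)·27 + (1.4/1)·37 + (0.3/1)·23 = 83.0 cfs.

Q ≈ 83.0 cfs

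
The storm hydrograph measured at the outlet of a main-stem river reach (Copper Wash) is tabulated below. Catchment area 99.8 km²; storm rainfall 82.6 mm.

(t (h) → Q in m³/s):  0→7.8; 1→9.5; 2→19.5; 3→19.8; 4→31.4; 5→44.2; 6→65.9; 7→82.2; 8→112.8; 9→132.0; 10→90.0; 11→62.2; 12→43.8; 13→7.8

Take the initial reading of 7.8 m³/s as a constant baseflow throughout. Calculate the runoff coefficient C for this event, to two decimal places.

C ≈ 0.27

ΣQ_DR = 619.7 m³/s; V = ΣQ_DR·Δt = 2.231 × 10^6 m³.
Runoff depth d = V / A = 22.35 mm.
C = d / P = 22.35 / 82.6 = 0.27.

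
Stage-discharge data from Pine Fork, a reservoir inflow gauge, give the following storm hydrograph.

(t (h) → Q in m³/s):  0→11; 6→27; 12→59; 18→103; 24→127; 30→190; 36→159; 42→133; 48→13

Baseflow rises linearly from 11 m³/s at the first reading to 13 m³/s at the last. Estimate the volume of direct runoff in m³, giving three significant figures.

Direct-runoff ordinates (Q − Q_b): 0.00, 15.75, 47.50, 91.25, 115.00, 177.75, 146.50, 120.25, 0.00 m³/s.
ΣQ_DR = 714.0 m³/s.
With Δt = 6 h = 21600 s, V = ΣQ_DR · Δt = 714.0 × 21600 = 1.54 × 10^7 m³.

V ≈ 1.54 × 10^7 m³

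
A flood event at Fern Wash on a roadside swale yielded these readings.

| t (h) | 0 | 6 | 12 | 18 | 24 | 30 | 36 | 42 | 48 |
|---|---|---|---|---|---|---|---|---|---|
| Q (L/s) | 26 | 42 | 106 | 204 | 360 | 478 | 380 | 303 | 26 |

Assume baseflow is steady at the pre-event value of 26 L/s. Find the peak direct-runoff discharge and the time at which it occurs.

Q_p = 452.0 L/s at t = 30 h

Subtracting baseflow gives direct-runoff ordinates: 0.0, 16.0, 80.0, 178.0, 334.0, 452.0, 354.0, 277.0, 0.0 L/s.
The maximum is 452.0 L/s, occurring at the reading for t = 30 h.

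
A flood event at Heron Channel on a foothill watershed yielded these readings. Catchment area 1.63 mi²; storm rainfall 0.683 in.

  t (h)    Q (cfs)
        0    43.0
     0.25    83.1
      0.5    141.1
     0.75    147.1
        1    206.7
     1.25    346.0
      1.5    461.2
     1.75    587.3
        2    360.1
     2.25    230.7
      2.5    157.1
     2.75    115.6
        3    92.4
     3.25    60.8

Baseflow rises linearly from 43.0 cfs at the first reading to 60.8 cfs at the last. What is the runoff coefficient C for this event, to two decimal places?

ΣQ_DR = 2306 cfs; V = ΣQ_DR·Δt = 2.075 × 10^6 ft³.
Runoff depth d = V / A = 0.5480 in.
C = d / P = 0.5480 / 0.683 = 0.80.

C ≈ 0.80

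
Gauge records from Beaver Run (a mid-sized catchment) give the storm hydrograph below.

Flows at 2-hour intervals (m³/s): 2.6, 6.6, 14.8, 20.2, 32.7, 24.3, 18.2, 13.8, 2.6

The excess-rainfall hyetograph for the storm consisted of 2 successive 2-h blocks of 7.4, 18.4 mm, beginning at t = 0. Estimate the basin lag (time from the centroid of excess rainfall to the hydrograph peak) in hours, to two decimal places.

Centroid of excess rainfall: t_c = Σ P_i·t̄_i / ΣP_i = 2.4264 h (block centres at 1, 3 h).
Hydrograph peak occurs at t = 8 h, so basin lag t_L = 8 − 2.4264 = 5.57 h.

t_L ≈ 5.57 h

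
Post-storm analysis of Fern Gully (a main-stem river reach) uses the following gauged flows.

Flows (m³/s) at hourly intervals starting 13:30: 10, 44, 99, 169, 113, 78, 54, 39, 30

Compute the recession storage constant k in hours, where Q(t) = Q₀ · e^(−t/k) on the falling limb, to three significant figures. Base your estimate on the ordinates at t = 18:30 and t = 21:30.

On the falling limb, Q drops from 78 to 30 m³/s between t = 18:30 and t = 21:30 (Δt = 3 h).
k = −Δt / ln(Q₂/Q₁) = −3 / ln(30/78) = 3.14 h.

k ≈ 3.14 h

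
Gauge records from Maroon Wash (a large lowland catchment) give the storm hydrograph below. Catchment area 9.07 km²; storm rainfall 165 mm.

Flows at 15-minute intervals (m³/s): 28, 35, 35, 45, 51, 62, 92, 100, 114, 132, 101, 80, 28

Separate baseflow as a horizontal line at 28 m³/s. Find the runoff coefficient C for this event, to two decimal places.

ΣQ_DR = 539.0 m³/s; V = ΣQ_DR·Δt = 4.851 × 10^5 m³.
Runoff depth d = V / A = 53.48 mm.
C = d / P = 53.48 / 165 = 0.32.

C ≈ 0.32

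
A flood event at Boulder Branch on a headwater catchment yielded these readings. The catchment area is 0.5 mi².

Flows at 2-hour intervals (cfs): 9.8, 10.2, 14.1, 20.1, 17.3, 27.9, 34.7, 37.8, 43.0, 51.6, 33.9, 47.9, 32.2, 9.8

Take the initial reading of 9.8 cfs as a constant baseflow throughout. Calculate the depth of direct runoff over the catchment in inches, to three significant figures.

Direct runoff: 0.0, 0.4, 4.3, 10.3, 7.5, 18.1, 24.9, 28.0, 33.2, 41.8, 24.1, 38.1, 22.4, 0.0 cfs; ΣQ_DR = 253.1 cfs.
V = ΣQ_DR · Δt = 253.1 × 7200 s = 1.822 × 10^6 ft³.
Over A = 0.5 mi², depth = V / A = 1.57 in.

d ≈ 1.57 in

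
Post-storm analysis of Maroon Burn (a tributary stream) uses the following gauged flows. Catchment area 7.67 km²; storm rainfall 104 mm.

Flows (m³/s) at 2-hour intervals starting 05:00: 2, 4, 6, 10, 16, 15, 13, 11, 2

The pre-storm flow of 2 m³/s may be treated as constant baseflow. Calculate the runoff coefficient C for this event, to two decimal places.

C ≈ 0.55

ΣQ_DR = 61.00 m³/s; V = ΣQ_DR·Δt = 4.392 × 10^5 m³.
Runoff depth d = V / A = 57.26 mm.
C = d / P = 57.26 / 104 = 0.55.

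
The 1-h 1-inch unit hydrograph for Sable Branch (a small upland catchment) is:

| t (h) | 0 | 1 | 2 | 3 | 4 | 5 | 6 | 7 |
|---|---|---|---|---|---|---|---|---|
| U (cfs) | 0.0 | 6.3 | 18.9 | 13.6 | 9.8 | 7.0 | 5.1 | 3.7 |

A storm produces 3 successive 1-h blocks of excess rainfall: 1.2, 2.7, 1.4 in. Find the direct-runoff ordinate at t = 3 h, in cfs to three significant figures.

By discrete convolution, Q_j = Σ (P_i / 1 in) · U_{j−i}.
At t = 3 h (j=3): Q = (1.2/1)·13.6 + (2.7/1)·18.9 + (1.4/1)·6.3 = 76.2 cfs.

Q ≈ 76.2 cfs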